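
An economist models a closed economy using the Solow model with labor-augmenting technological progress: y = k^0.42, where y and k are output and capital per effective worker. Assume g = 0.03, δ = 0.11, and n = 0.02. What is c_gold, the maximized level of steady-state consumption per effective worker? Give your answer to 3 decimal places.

Break-even investment rate: n + g + δ = 0.02 + 0.03 + 0.11 = 0.16.
Golden rule sets MPK = n+g+δ: 0.42·k^(0.42−1) = 0.16, so k_gold = (0.42/0.16)^(1/0.58) ≈ 5.2800.
y_gold = 5.2800^0.42 ≈ 2.0114.
c_gold = y_gold − (n+g+δ)·k_gold = 2.0114 − 0.16·5.2800 ≈ 1.1666.

c_gold ≈ 1.167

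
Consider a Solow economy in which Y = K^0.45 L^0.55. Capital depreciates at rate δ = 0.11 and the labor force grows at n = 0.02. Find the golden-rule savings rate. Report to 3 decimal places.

s_gold = 0.450

n + δ = 0.02 + 0.11 = 0.13.
At the golden rule MPK = n+δ, and in any Cobb-Douglas steady state s = (n+δ)·k/y = MPK·k/y = capital's share 0.45.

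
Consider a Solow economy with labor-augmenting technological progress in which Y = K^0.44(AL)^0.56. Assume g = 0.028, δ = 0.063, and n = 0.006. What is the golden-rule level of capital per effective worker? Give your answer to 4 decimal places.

k_gold ≈ 14.8814

n + g + δ = 0.006 + 0.028 + 0.063 = 0.097.
Maximizing c = f(k) − (n+g+δ)·k gives f'(k) = n+g+δ, i.e. 0.44·k^(0.44−1) = 0.097, so k_gold = (0.44/0.097)^(1/0.56) ≈ 14.8814.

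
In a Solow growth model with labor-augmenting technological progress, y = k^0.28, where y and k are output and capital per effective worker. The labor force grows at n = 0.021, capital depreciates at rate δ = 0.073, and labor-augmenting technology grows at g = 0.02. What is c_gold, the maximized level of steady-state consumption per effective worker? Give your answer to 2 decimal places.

c_gold ≈ 1.02

The effective depreciation rate is n + g + δ = 0.021 + 0.02 + 0.073 = 0.114.
Setting f'(k) = n+g+δ gives 0.28·k^(0.28−1) = 0.114, hence k_gold = (0.28/0.114)^(1/0.72) ≈ 3.4835.
y_gold = 3.4835^0.28 ≈ 1.4183.
c_gold = y_gold − (n+g+δ)·k_gold = 1.4183 − 0.114·3.4835 ≈ 1.0212.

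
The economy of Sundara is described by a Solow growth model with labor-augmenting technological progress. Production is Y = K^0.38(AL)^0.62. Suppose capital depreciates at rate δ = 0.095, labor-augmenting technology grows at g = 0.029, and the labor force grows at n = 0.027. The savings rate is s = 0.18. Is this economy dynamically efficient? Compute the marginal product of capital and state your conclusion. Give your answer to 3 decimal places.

The effective depreciation rate is n + g + δ = 0.027 + 0.029 + 0.095 = 0.151.
Steady-state k*: s·k^0.38 = 0.151·k gives k* = (0.18/0.151)^(1/0.62) ≈ 1.3276.
MPK = 0.38·1.3276^(-0.62) ≈ 0.3188.
MPK > n+g+δ = 0.151, so the economy is dynamically efficient (under-saving).

dynamically efficient; MPK ≈ 0.319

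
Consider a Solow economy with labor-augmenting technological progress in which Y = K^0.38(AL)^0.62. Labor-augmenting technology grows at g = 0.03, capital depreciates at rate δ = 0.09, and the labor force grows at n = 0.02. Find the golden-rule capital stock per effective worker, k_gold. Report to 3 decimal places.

k_gold ≈ 5.005

Capital per effective worker breaks even when investment replaces (n + g + δ)·k; here n + g + δ = 0.14.
Setting f'(k) = n+g+δ gives 0.38·k^(0.38−1) = 0.14, hence k_gold = (0.38/0.14)^(1/0.62) ≈ 5.0055.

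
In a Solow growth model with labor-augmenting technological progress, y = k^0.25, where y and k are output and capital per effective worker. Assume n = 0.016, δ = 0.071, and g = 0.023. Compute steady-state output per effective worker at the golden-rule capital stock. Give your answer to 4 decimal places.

y_gold ≈ 1.3148

n + g + δ = 0.016 + 0.023 + 0.071 = 0.11.
At the golden rule the marginal product of capital equals n+g+δ: 0.25·k^(0.25−1) = 0.11. Solving, k_gold = (0.25/0.11)^(1/0.75) ≈ 2.9881.
Output: y_gold = k_gold^0.25 = 2.9881^0.25 ≈ 1.3148.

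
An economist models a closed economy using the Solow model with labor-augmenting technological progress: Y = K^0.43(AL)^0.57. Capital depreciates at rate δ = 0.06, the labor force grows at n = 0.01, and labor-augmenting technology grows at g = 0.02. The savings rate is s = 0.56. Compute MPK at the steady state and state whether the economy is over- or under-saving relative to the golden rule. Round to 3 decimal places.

n + g + δ = 0.01 + 0.02 + 0.06 = 0.09.
Steady-state k*: s·k^0.43 = 0.09·k gives k* = (0.56/0.09)^(1/0.57) ≈ 24.7108.
MPK = 0.43·24.7108^(-0.57) ≈ 0.0691.
MPK < n+g+δ = 0.09, so the economy is dynamically inefficient (over-saving).

over-saving; MPK ≈ 0.069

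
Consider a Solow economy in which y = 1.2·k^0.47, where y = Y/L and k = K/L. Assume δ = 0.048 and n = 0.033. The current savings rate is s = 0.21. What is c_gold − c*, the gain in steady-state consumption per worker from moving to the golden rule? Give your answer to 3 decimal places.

Δc ≈ 0.961

Capital per worker breaks even when investment replaces (n + δ)·k; here n + δ = 0.081.
Current steady state (s = 0.21): k* = (0.21·1.2/0.081)^(1/0.53) ≈ 8.5120, y* = 1.2·8.5120^0.47 ≈ 3.2832, c* = (1−0.21)·3.2832 ≈ 2.5937.
At the golden rule the marginal product of capital equals n+δ: 0.47·1.2·k^(0.47−1) = 0.081. Solving, k_gold = (0.47·1.2/0.081)^(1/0.53) ≈ 38.9204.
y_gold = 1.2·38.9204^0.47 ≈ 6.7076, c_gold = y_gold − 0.081·k_gold ≈ 3.5550.
Gain: Δc = 3.5550 − 2.5937 ≈ 0.9613.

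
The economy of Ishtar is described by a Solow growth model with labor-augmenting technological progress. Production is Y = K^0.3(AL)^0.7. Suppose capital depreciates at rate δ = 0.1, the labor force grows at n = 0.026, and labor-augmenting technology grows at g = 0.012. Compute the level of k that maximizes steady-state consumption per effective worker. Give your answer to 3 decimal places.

k_gold ≈ 3.032

Capital per effective worker breaks even when investment replaces (n + g + δ)·k; here n + g + δ = 0.138.
Setting f'(k) = n+g+δ gives 0.3·k^(0.3−1) = 0.138, hence k_gold = (0.3/0.138)^(1/0.7) ≈ 3.0323.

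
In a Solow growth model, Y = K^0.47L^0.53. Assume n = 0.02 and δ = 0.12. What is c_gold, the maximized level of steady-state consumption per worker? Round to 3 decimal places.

The effective depreciation rate is n + δ = 0.02 + 0.12 = 0.14.
At the golden rule the marginal product of capital equals n+δ: 0.47·k^(0.47−1) = 0.14. Solving, k_gold = (0.47/0.14)^(1/0.53) ≈ 9.8264.
y_gold = 9.8264^0.47 ≈ 2.9270.
c_gold = y_gold − (n+δ)·k_gold = 2.9270 − 0.14·9.8264 ≈ 1.5513.

c_gold ≈ 1.551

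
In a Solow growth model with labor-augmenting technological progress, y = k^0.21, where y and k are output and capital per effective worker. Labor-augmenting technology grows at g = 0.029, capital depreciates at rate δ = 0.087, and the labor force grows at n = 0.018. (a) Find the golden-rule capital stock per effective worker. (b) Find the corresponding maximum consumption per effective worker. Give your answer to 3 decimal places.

Capital per effective worker breaks even when investment replaces (n + g + δ)·k; here n + g + δ = 0.134.
At the golden rule the marginal product of capital equals n+g+δ: 0.21·k^(0.21−1) = 0.134. Solving, k_gold = (0.21/0.134)^(1/0.79) ≈ 1.7660.
y_gold = 1.7660^0.21 ≈ 1.1268; c_gold = y_gold − 0.134·k_gold ≈ 0.8902.

(a) k_gold ≈ 1.766; (b) c_gold ≈ 0.890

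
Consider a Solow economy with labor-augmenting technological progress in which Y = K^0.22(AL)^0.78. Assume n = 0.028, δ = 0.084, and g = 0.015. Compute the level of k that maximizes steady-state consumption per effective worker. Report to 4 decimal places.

Break-even investment rate: n + g + δ = 0.028 + 0.015 + 0.084 = 0.127.
At the golden rule the marginal product of capital equals n+g+δ: 0.22·k^(0.22−1) = 0.127. Solving, k_gold = (0.22/0.127)^(1/0.78) ≈ 2.0227.

k_gold ≈ 2.0227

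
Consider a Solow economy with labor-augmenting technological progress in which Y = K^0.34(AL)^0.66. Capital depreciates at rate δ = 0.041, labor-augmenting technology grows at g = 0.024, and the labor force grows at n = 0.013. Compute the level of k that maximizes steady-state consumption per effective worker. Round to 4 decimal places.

The effective depreciation rate is n + g + δ = 0.013 + 0.024 + 0.041 = 0.078.
At the golden rule the marginal product of capital equals n+g+δ: 0.34·k^(0.34−1) = 0.078. Solving, k_gold = (0.34/0.078)^(1/0.66) ≈ 9.3060.

k_gold ≈ 9.3060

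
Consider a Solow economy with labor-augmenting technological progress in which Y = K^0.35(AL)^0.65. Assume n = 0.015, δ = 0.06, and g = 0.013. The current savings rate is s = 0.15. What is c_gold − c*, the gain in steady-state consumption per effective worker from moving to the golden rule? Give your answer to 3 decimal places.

Δc ≈ 0.234

Break-even investment rate: n + g + δ = 0.015 + 0.013 + 0.06 = 0.088.
Current steady state (s = 0.15): k* = (0.15/0.088)^(1/0.65) ≈ 2.2715, y* = 2.2715^0.35 ≈ 1.3326, c* = (1−0.15)·1.3326 ≈ 1.1327.
Setting f'(k) = n+g+δ gives 0.35·k^(0.35−1) = 0.088, hence k_gold = (0.35/0.088)^(1/0.65) ≈ 8.3645.
y_gold = 8.3645^0.35 ≈ 2.1031, c_gold = y_gold − 0.088·k_gold ≈ 1.3670.
Gain: Δc = 1.3670 − 1.1327 ≈ 0.2343.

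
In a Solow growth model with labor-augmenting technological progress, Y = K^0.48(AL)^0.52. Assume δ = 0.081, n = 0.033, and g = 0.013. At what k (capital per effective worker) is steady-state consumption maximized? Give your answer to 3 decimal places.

Break-even investment rate: n + g + δ = 0.033 + 0.013 + 0.081 = 0.127.
Setting f'(k) = n+g+δ gives 0.48·k^(0.48−1) = 0.127, hence k_gold = (0.48/0.127)^(1/0.52) ≈ 12.8961.

k_gold ≈ 12.896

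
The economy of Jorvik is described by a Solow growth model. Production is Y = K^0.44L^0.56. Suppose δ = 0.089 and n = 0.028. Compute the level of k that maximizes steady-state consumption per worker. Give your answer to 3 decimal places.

k_gold ≈ 10.648

Capital per worker breaks even when investment replaces (n + δ)·k; here n + δ = 0.117.
Maximizing c = f(k) − (n+δ)·k gives f'(k) = n+δ, i.e. 0.44·k^(0.44−1) = 0.117, so k_gold = (0.44/0.117)^(1/0.56) ≈ 10.6479.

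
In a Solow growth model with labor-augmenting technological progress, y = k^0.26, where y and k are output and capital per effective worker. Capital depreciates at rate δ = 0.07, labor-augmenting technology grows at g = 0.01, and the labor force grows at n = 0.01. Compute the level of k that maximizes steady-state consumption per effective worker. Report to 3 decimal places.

k_gold ≈ 4.194

The effective depreciation rate is n + g + δ = 0.01 + 0.01 + 0.07 = 0.09.
Maximizing c = f(k) − (n+g+δ)·k gives f'(k) = n+g+δ, i.e. 0.26·k^(0.26−1) = 0.09, so k_gold = (0.26/0.09)^(1/0.74) ≈ 4.1938.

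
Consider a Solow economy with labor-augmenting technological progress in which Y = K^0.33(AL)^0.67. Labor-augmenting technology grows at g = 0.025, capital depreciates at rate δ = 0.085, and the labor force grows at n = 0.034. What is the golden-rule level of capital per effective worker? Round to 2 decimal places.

n + g + δ = 0.034 + 0.025 + 0.085 = 0.144.
At the golden rule the marginal product of capital equals n+g+δ: 0.33·k^(0.33−1) = 0.144. Solving, k_gold = (0.33/0.144)^(1/0.67) ≈ 3.4478.

k_gold ≈ 3.45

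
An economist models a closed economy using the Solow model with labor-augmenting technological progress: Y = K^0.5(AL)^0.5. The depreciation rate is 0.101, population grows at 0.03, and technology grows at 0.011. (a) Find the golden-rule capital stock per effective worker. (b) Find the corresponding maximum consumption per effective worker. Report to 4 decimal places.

(a) k_gold ≈ 12.3983; (b) c_gold ≈ 1.7606

Capital per effective worker breaks even when investment replaces (n + g + δ)·k; here n + g + δ = 0.142.
At the golden rule the marginal product of capital equals n+g+δ: 0.5·k^(0.5−1) = 0.142. Solving, k_gold = (0.5/0.142)^(1/0.5) ≈ 12.3983.
y_gold = 12.3983^0.5 ≈ 3.5211; c_gold = y_gold − 0.142·k_gold ≈ 1.7606.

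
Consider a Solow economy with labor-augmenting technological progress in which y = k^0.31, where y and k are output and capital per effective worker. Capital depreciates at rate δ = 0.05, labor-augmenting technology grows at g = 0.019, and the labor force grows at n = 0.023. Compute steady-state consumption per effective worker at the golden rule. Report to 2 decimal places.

Break-even investment rate: n + g + δ = 0.023 + 0.019 + 0.05 = 0.092.
Maximizing c = f(k) − (n+g+δ)·k gives f'(k) = n+g+δ, i.e. 0.31·k^(0.31−1) = 0.092, so k_gold = (0.31/0.092)^(1/0.69) ≈ 5.8157.
y_gold = 5.8157^0.31 ≈ 1.7259.
c_gold = y_gold − (n+g+δ)·k_gold = 1.7259 − 0.092·5.8157 ≈ 1.1909.

c_gold ≈ 1.19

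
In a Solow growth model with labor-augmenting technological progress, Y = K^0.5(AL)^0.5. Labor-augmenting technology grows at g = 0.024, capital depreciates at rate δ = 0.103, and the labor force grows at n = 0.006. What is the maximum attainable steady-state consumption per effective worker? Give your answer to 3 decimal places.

n + g + δ = 0.006 + 0.024 + 0.103 = 0.133.
Golden rule sets MPK = n+g+δ: 0.5·k^(0.5−1) = 0.133, so k_gold = (0.5/0.133)^(1/0.5) ≈ 14.1331.
y_gold = 14.1331^0.5 ≈ 3.7594.
c_gold = y_gold − (n+g+δ)·k_gold = 3.7594 − 0.133·14.1331 ≈ 1.8797.

c_gold ≈ 1.880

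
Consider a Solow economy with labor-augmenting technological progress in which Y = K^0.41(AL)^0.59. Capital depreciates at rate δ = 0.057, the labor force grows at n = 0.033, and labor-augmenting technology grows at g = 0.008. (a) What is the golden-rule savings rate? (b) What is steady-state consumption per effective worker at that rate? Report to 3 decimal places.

(a) s_gold = 0.410; (b) c_gold ≈ 1.595

The effective depreciation rate is n + g + δ = 0.033 + 0.008 + 0.057 = 0.098.
For Cobb-Douglas, s_gold equals capital's share: s_gold = 0.41.
Setting f'(k) = n+g+δ gives 0.41·k^(0.41−1) = 0.098, hence k_gold = (0.41/0.098)^(1/0.59) ≈ 11.3107.
y_gold = 11.3107^0.41 ≈ 2.7035; c_gold = (1−0.41)·y_gold ≈ 1.5951.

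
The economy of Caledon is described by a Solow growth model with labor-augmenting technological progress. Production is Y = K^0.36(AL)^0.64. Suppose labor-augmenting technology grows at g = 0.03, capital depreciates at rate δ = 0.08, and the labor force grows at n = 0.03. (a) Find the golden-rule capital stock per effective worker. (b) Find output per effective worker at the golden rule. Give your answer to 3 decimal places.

(a) k_gold ≈ 4.374; (b) y_gold ≈ 1.701

n + g + δ = 0.03 + 0.03 + 0.08 = 0.14.
Setting f'(k) = n+g+δ gives 0.36·k^(0.36−1) = 0.14, hence k_gold = (0.36/0.14)^(1/0.64) ≈ 4.3742.
y_gold = 4.3742^0.36 ≈ 1.7011.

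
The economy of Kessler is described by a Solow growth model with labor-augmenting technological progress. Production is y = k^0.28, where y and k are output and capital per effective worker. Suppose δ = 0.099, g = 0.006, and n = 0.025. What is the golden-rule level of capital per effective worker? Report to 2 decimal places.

k_gold ≈ 2.90

Break-even investment rate: n + g + δ = 0.025 + 0.006 + 0.099 = 0.13.
Golden rule sets MPK = n+g+δ: 0.28·k^(0.28−1) = 0.13, so k_gold = (0.28/0.13)^(1/0.72) ≈ 2.9027.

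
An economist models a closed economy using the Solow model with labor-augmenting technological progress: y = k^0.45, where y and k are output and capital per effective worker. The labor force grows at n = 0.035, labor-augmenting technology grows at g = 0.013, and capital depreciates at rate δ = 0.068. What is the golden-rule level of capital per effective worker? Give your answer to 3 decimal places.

The effective depreciation rate is n + g + δ = 0.035 + 0.013 + 0.068 = 0.116.
Maximizing c = f(k) − (n+g+δ)·k gives f'(k) = n+g+δ, i.e. 0.45·k^(0.45−1) = 0.116, so k_gold = (0.45/0.116)^(1/0.55) ≈ 11.7615.

k_gold ≈ 11.762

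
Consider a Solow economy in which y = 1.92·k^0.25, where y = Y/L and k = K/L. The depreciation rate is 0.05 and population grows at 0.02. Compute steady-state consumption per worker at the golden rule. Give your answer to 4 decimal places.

n + δ = 0.02 + 0.05 = 0.07.
At the golden rule the marginal product of capital equals n+δ: 0.25·1.92·k^(0.25−1) = 0.07. Solving, k_gold = (0.25·1.92/0.07)^(1/0.75) ≈ 13.0274.
y_gold = 1.92·13.0274^0.25 ≈ 3.6477.
c_gold = y_gold − (n+δ)·k_gold = 3.6477 − 0.07·13.0274 ≈ 2.7358.

c_gold ≈ 2.7358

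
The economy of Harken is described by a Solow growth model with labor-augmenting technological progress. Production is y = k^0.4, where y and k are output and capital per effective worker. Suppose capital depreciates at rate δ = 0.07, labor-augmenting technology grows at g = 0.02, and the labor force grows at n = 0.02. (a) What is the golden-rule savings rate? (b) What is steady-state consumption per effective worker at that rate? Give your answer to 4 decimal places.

(a) s_gold = 0.4000; (b) c_gold ≈ 1.4188

Capital per effective worker breaks even when investment replaces (n + g + δ)·k; here n + g + δ = 0.11.
For Cobb-Douglas, s_gold equals capital's share: s_gold = 0.4.
Setting f'(k) = n+g+δ gives 0.4·k^(0.4−1) = 0.11, hence k_gold = (0.4/0.11)^(1/0.6) ≈ 8.5990.
y_gold = 8.5990^0.4 ≈ 2.3647; c_gold = (1−0.4)·y_gold ≈ 1.4188.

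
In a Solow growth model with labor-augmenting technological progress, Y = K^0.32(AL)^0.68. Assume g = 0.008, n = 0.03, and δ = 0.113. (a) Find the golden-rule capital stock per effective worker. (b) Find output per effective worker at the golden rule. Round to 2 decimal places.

Capital per effective worker breaks even when investment replaces (n + g + δ)·k; here n + g + δ = 0.151.
At the golden rule the marginal product of capital equals n+g+δ: 0.32·k^(0.32−1) = 0.151. Solving, k_gold = (0.32/0.151)^(1/0.68) ≈ 3.0176.
y_gold = 3.0176^0.32 ≈ 1.4239.

(a) k_gold ≈ 3.02; (b) y_gold ≈ 1.42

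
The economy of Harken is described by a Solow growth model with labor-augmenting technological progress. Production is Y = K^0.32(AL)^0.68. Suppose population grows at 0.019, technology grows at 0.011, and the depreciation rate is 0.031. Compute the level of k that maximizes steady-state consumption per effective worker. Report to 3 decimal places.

Break-even investment rate: n + g + δ = 0.019 + 0.011 + 0.031 = 0.061.
At the golden rule the marginal product of capital equals n+g+δ: 0.32·k^(0.32−1) = 0.061. Solving, k_gold = (0.32/0.061)^(1/0.68) ≈ 11.4435.

k_gold ≈ 11.444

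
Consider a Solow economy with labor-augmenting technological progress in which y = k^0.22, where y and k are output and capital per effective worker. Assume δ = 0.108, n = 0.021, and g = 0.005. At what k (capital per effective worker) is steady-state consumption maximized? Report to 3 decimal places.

k_gold ≈ 1.888

The effective depreciation rate is n + g + δ = 0.021 + 0.005 + 0.108 = 0.134.
Maximizing c = f(k) − (n+g+δ)·k gives f'(k) = n+g+δ, i.e. 0.22·k^(0.22−1) = 0.134, so k_gold = (0.22/0.134)^(1/0.78) ≈ 1.8882.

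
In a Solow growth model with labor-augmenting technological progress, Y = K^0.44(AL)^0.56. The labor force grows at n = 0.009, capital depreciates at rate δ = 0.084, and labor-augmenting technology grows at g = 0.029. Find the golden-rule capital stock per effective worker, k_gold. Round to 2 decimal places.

Break-even investment rate: n + g + δ = 0.009 + 0.029 + 0.084 = 0.122.
At the golden rule the marginal product of capital equals n+g+δ: 0.44·k^(0.44−1) = 0.122. Solving, k_gold = (0.44/0.122)^(1/0.56) ≈ 9.8812.

k_gold ≈ 9.88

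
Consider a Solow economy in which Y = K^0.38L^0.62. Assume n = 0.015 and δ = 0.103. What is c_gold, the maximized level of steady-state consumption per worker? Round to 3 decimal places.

c_gold ≈ 1.270

Capital per worker breaks even when investment replaces (n + δ)·k; here n + δ = 0.118.
Maximizing c = f(k) − (n+δ)·k gives f'(k) = n+δ, i.e. 0.38·k^(0.38−1) = 0.118, so k_gold = (0.38/0.118)^(1/0.62) ≈ 6.5947.
y_gold = 6.5947^0.38 ≈ 2.0478.
c_gold = y_gold − (n+δ)·k_gold = 2.0478 − 0.118·6.5947 ≈ 1.2697.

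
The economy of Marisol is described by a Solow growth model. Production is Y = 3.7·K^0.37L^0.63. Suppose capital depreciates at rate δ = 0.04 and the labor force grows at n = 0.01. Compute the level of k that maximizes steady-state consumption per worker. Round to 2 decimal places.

k_gold ≈ 191.27

n + δ = 0.01 + 0.04 = 0.05.
At the golden rule the marginal product of capital equals n+δ: 0.37·3.7·k^(0.37−1) = 0.05. Solving, k_gold = (0.37·3.7/0.05)^(1/0.63) ≈ 191.2672.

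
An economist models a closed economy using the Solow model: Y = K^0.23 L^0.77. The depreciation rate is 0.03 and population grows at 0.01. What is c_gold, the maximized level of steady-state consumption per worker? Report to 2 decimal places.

c_gold ≈ 1.30

The effective depreciation rate is n + δ = 0.01 + 0.03 = 0.04.
At the golden rule the marginal product of capital equals n+δ: 0.23·k^(0.23−1) = 0.04. Solving, k_gold = (0.23/0.04)^(1/0.77) ≈ 9.6958.
y_gold = 9.6958^0.23 ≈ 1.6862.
c_gold = y_gold − (n+δ)·k_gold = 1.6862 − 0.04·9.6958 ≈ 1.2984.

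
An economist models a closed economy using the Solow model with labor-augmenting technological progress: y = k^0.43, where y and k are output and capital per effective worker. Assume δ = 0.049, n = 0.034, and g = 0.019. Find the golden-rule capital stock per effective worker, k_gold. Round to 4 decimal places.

k_gold ≈ 12.4813

The effective depreciation rate is n + g + δ = 0.034 + 0.019 + 0.049 = 0.102.
At the golden rule the marginal product of capital equals n+g+δ: 0.43·k^(0.43−1) = 0.102. Solving, k_gold = (0.43/0.102)^(1/0.57) ≈ 12.4813.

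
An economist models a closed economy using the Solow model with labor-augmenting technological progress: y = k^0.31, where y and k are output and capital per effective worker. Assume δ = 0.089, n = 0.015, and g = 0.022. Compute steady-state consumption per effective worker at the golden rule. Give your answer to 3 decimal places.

Capital per effective worker breaks even when investment replaces (n + g + δ)·k; here n + g + δ = 0.126.
At the golden rule the marginal product of capital equals n+g+δ: 0.31·k^(0.31−1) = 0.126. Solving, k_gold = (0.31/0.126)^(1/0.69) ≈ 3.6868.
y_gold = 3.6868^0.31 ≈ 1.4985.
c_gold = y_gold − (n+g+δ)·k_gold = 1.4985 − 0.126·3.6868 ≈ 1.0340.

c_gold ≈ 1.034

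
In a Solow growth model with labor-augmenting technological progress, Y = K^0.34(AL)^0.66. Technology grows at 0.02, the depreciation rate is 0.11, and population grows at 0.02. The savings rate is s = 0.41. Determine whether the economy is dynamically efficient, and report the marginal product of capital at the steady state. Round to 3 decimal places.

Break-even investment rate: n + g + δ = 0.02 + 0.02 + 0.11 = 0.15.
Steady-state k*: s·k^0.34 = 0.15·k gives k* = (0.41/0.15)^(1/0.66) ≈ 4.5883.
MPK = 0.34·4.5883^(-0.66) ≈ 0.1244.
MPK < n+g+δ = 0.15, so the economy is dynamically inefficient (over-saving).

dynamically inefficient; MPK ≈ 0.124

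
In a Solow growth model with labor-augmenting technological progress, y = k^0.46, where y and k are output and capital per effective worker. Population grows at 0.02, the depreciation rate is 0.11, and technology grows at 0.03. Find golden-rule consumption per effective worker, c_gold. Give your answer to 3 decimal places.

c_gold ≈ 1.328

n + g + δ = 0.02 + 0.03 + 0.11 = 0.16.
Setting f'(k) = n+g+δ gives 0.46·k^(0.46−1) = 0.16, hence k_gold = (0.46/0.16)^(1/0.54) ≈ 7.0685.
y_gold = 7.0685^0.46 ≈ 2.4586.
c_gold = y_gold − (n+g+δ)·k_gold = 2.4586 − 0.16·7.0685 ≈ 1.3277.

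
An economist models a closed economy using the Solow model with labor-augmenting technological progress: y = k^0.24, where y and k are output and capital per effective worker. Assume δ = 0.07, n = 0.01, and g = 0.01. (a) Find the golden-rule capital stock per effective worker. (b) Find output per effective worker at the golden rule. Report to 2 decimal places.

n + g + δ = 0.01 + 0.01 + 0.07 = 0.09.
Maximizing c = f(k) − (n+g+δ)·k gives f'(k) = n+g+δ, i.e. 0.24·k^(0.24−1) = 0.09, so k_gold = (0.24/0.09)^(1/0.76) ≈ 3.6348.
y_gold = 3.6348^0.24 ≈ 1.3631.

(a) k_gold ≈ 3.63; (b) y_gold ≈ 1.36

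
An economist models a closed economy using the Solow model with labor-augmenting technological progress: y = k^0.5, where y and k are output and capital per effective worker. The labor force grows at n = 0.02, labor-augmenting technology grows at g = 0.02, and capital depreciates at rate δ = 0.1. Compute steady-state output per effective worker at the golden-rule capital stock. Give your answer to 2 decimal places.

y_gold ≈ 3.57

n + g + δ = 0.02 + 0.02 + 0.1 = 0.14.
At the golden rule the marginal product of capital equals n+g+δ: 0.5·k^(0.5−1) = 0.14. Solving, k_gold = (0.5/0.14)^(1/0.5) ≈ 12.7551.
Output: y_gold = k_gold^0.5 = 12.7551^0.5 ≈ 3.5714.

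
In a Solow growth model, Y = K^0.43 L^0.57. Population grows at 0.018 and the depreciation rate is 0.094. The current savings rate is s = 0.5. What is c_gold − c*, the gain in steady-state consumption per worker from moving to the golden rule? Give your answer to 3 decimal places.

Δc ≈ 0.027

The effective depreciation rate is n + δ = 0.018 + 0.094 = 0.112.
Current steady state (s = 0.5): k* = (0.5/0.112)^(1/0.57) ≈ 13.8012, y* = 13.8012^0.43 ≈ 3.0915, c* = (1−0.5)·3.0915 ≈ 1.5457.
Maximizing c = f(k) − (n+δ)·k gives f'(k) = n+δ, i.e. 0.43·k^(0.43−1) = 0.112, so k_gold = (0.43/0.112)^(1/0.57) ≈ 10.5926.
y_gold = 10.5926^0.43 ≈ 2.7590, c_gold = y_gold − 0.112·k_gold ≈ 1.5726.
Gain: Δc = 1.5726 − 1.5457 ≈ 0.0269.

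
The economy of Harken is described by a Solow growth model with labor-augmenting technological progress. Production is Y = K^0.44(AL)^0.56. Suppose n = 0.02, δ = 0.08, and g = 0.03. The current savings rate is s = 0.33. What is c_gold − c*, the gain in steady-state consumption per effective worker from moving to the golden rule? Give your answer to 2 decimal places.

Capital per effective worker breaks even when investment replaces (n + g + δ)·k; here n + g + δ = 0.13.
Current steady state (s = 0.33): k* = (0.33/0.13)^(1/0.56) ≈ 5.2777, y* = 5.2777^0.44 ≈ 2.0791, c* = (1−0.33)·2.0791 ≈ 1.3930.
Golden rule sets MPK = n+g+δ: 0.44·k^(0.44−1) = 0.13, so k_gold = (0.44/0.13)^(1/0.56) ≈ 8.8217.
y_gold = 8.8217^0.44 ≈ 2.6064, c_gold = y_gold − 0.13·k_gold ≈ 1.4596.
Gain: Δc = 1.4596 − 1.3930 ≈ 0.0666.

Δc ≈ 0.07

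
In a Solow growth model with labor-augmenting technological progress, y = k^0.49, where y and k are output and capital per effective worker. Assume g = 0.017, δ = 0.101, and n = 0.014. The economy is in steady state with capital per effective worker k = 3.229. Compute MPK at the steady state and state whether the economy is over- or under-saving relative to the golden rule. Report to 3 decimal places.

under-saving; MPK ≈ 0.270

Break-even investment rate: n + g + δ = 0.014 + 0.017 + 0.101 = 0.132.
MPK = 0.49·k^(0.49−1) = 0.49·3.229^(-0.51) ≈ 0.2695.
MPK > 0.132, so the economy is dynamically efficient (under-saving).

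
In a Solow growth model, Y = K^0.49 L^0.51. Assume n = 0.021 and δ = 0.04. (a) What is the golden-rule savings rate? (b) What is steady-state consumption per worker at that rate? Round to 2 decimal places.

Capital per worker breaks even when investment replaces (n + δ)·k; here n + δ = 0.061.
For Cobb-Douglas, s_gold equals capital's share: s_gold = 0.49.
At the golden rule the marginal product of capital equals n+δ: 0.49·k^(0.49−1) = 0.061. Solving, k_gold = (0.49/0.061)^(1/0.51) ≈ 59.4631.
y_gold = 59.4631^0.49 ≈ 7.4025; c_gold = (1−0.49)·y_gold ≈ 3.7753.

(a) s_gold = 0.49; (b) c_gold ≈ 3.78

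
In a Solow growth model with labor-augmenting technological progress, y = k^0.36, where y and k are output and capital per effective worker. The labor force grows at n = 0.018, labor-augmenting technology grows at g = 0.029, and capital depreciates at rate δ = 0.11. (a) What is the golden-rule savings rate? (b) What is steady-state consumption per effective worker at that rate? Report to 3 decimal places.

(a) s_gold = 0.360; (b) c_gold ≈ 1.021

n + g + δ = 0.018 + 0.029 + 0.11 = 0.157.
For Cobb-Douglas, s_gold equals capital's share: s_gold = 0.36.
Setting f'(k) = n+g+δ gives 0.36·k^(0.36−1) = 0.157, hence k_gold = (0.36/0.157)^(1/0.64) ≈ 3.6570.
y_gold = 3.6570^0.36 ≈ 1.5949; c_gold = (1−0.36)·y_gold ≈ 1.0207.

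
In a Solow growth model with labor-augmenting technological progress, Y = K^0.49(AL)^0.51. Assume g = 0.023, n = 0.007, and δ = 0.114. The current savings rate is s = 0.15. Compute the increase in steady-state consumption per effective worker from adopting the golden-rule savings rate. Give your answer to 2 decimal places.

n + g + δ = 0.007 + 0.023 + 0.114 = 0.144.
Current steady state (s = 0.15): k* = (0.15/0.144)^(1/0.51) ≈ 1.0833, y* = 1.0833^0.49 ≈ 1.0400, c* = (1−0.15)·1.0400 ≈ 0.8840.
Maximizing c = f(k) − (n+g+δ)·k gives f'(k) = n+g+δ, i.e. 0.49·k^(0.49−1) = 0.144, so k_gold = (0.49/0.144)^(1/0.51) ≈ 11.0360.
y_gold = 11.0360^0.49 ≈ 3.2432, c_gold = y_gold − 0.144·k_gold ≈ 1.6540.
Gain: Δc = 1.6540 − 0.8840 ≈ 0.7700.

Δc ≈ 0.77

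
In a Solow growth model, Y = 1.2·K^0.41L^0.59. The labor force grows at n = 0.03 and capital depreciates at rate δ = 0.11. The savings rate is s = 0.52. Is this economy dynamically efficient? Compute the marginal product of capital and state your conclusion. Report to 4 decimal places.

dynamically inefficient; MPK ≈ 0.1104

n + δ = 0.03 + 0.11 = 0.14.
Steady-state k*: s·A·k^0.41 = 0.14·k gives k* = (0.52·1.2/0.14)^(1/0.59) ≈ 12.5920.
MPK = 0.41·1.2·12.5920^(-0.59) ≈ 0.1104.
MPK < n+δ = 0.14, so the economy is dynamically inefficient (over-saving).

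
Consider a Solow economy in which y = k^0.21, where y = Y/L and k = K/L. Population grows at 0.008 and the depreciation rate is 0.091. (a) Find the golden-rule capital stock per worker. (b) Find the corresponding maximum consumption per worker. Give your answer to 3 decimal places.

The effective depreciation rate is n + δ = 0.008 + 0.091 = 0.099.
Setting f'(k) = n+δ gives 0.21·k^(0.21−1) = 0.099, hence k_gold = (0.21/0.099)^(1/0.79) ≈ 2.5906.
y_gold = 2.5906^0.21 ≈ 1.2213; c_gold = y_gold − 0.099·k_gold ≈ 0.9648.

(a) k_gold ≈ 2.591; (b) c_gold ≈ 0.965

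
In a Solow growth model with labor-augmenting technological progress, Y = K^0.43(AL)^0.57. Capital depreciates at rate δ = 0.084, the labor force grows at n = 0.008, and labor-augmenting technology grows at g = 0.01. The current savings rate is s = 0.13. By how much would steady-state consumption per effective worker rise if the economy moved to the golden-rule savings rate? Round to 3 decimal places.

Δc ≈ 0.643

n + g + δ = 0.008 + 0.01 + 0.084 = 0.102.
Current steady state (s = 0.13): k* = (0.13/0.102)^(1/0.57) ≈ 1.5304, y* = 1.5304^0.43 ≈ 1.2008, c* = (1−0.13)·1.2008 ≈ 1.0447.
Maximizing c = f(k) − (n+g+δ)·k gives f'(k) = n+g+δ, i.e. 0.43·k^(0.43−1) = 0.102, so k_gold = (0.43/0.102)^(1/0.57) ≈ 12.4813.
y_gold = 12.4813^0.43 ≈ 2.9607, c_gold = y_gold − 0.102·k_gold ≈ 1.6876.
Gain: Δc = 1.6876 − 1.0447 ≈ 0.6429.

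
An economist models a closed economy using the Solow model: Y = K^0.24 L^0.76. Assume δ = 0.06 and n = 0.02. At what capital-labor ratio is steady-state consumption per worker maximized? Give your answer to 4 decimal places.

k_gold ≈ 4.2442

Break-even investment rate: n + δ = 0.02 + 0.06 = 0.08.
Golden rule sets MPK = n+δ: 0.24·k^(0.24−1) = 0.08, so k_gold = (0.24/0.08)^(1/0.76) ≈ 4.2442.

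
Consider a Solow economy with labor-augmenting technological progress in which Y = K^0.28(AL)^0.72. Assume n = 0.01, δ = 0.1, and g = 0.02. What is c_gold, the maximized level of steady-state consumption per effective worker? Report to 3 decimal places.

c_gold ≈ 0.970

Capital per effective worker breaks even when investment replaces (n + g + δ)·k; here n + g + δ = 0.13.
Maximizing c = f(k) − (n+g+δ)·k gives f'(k) = n+g+δ, i.e. 0.28·k^(0.28−1) = 0.13, so k_gold = (0.28/0.13)^(1/0.72) ≈ 2.9027.
y_gold = 2.9027^0.28 ≈ 1.3477.
c_gold = y_gold − (n+g+δ)·k_gold = 1.3477 − 0.13·2.9027 ≈ 0.9703.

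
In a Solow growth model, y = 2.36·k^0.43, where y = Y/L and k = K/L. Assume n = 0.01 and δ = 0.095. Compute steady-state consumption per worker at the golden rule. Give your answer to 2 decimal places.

n + δ = 0.01 + 0.095 = 0.105.
At the golden rule the marginal product of capital equals n+δ: 0.43·2.36·k^(0.43−1) = 0.105. Solving, k_gold = (0.43·2.36/0.105)^(1/0.57) ≈ 53.5064.
y_gold = 2.36·53.5064^0.43 ≈ 13.0655.
c_gold = y_gold − (n+δ)·k_gold = 13.0655 − 0.105·53.5064 ≈ 7.4473.

c_gold ≈ 7.45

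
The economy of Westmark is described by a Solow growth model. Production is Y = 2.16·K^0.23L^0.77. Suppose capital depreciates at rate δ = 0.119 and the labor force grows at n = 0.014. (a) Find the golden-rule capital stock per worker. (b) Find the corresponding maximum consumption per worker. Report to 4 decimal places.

Break-even investment rate: n + δ = 0.014 + 0.119 = 0.133.
Golden rule sets MPK = n+δ: 0.23·2.16·k^(0.23−1) = 0.133, so k_gold = (0.23·2.16/0.133)^(1/0.77) ≈ 5.5371.
y_gold = 2.16·5.5371^0.23 ≈ 3.2019; c_gold = y_gold − 0.133·k_gold ≈ 2.4655.

(a) k_gold ≈ 5.5371; (b) c_gold ≈ 2.4655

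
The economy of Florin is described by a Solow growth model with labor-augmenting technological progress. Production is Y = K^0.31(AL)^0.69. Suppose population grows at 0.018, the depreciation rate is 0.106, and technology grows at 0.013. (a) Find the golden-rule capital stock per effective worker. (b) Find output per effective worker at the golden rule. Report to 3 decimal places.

(a) k_gold ≈ 3.266; (b) y_gold ≈ 1.443

Break-even investment rate: n + g + δ = 0.018 + 0.013 + 0.106 = 0.137.
At the golden rule the marginal product of capital equals n+g+δ: 0.31·k^(0.31−1) = 0.137. Solving, k_gold = (0.31/0.137)^(1/0.69) ≈ 3.2657.
y_gold = 3.2657^0.31 ≈ 1.4432.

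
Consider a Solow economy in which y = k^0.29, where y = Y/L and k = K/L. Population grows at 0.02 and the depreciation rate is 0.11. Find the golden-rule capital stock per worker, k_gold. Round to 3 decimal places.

Capital per worker breaks even when investment replaces (n + δ)·k; here n + δ = 0.13.
Maximizing c = f(k) − (n+δ)·k gives f'(k) = n+δ, i.e. 0.29·k^(0.29−1) = 0.13, so k_gold = (0.29/0.13)^(1/0.71) ≈ 3.0959.

k_gold ≈ 3.096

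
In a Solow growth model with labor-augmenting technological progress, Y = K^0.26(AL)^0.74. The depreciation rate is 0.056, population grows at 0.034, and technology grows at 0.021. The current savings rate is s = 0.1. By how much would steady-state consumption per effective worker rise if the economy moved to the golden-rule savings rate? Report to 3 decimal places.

Δc ≈ 0.130

Capital per effective worker breaks even when investment replaces (n + g + δ)·k; here n + g + δ = 0.111.
Current steady state (s = 0.1): k* = (0.1/0.111)^(1/0.74) ≈ 0.8685, y* = 0.8685^0.26 ≈ 0.9640, c* = (1−0.1)·0.9640 ≈ 0.8676.
Golden rule sets MPK = n+g+δ: 0.26·k^(0.26−1) = 0.111, so k_gold = (0.26/0.111)^(1/0.74) ≈ 3.1588.
y_gold = 3.1588^0.26 ≈ 1.3486, c_gold = y_gold − 0.111·k_gold ≈ 0.9980.
Gain: Δc = 0.9980 − 0.8676 ≈ 0.1304.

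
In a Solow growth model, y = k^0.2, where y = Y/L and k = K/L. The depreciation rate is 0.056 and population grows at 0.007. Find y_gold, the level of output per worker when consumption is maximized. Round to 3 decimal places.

y_gold ≈ 1.335

n + δ = 0.007 + 0.056 = 0.063.
Setting f'(k) = n+δ gives 0.2·k^(0.2−1) = 0.063, hence k_gold = (0.2/0.063)^(1/0.8) ≈ 4.2375.
Output: y_gold = k_gold^0.2 = 4.2375^0.2 ≈ 1.3348.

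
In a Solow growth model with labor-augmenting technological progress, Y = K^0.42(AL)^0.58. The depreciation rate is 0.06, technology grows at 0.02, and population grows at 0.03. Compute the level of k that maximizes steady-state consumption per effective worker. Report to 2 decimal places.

k_gold ≈ 10.07

n + g + δ = 0.03 + 0.02 + 0.06 = 0.11.
At the golden rule the marginal product of capital equals n+g+δ: 0.42·k^(0.42−1) = 0.11. Solving, k_gold = (0.42/0.11)^(1/0.58) ≈ 10.0740.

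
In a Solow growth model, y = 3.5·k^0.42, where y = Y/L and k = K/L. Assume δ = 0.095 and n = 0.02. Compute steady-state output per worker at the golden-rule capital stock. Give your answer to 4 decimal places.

y_gold ≈ 22.1520

Break-even investment rate: n + δ = 0.02 + 0.095 = 0.115.
At the golden rule the marginal product of capital equals n+δ: 0.42·3.5·k^(0.42−1) = 0.115. Solving, k_gold = (0.42·3.5/0.115)^(1/0.58) ≈ 80.9030.
Output: y_gold = 3.5·k_gold^0.42 = 3.5·80.9030^0.42 ≈ 22.1520.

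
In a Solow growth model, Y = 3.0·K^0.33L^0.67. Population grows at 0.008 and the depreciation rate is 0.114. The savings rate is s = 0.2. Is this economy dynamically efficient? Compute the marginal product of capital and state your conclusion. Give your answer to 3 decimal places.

dynamically efficient; MPK ≈ 0.201

The effective depreciation rate is n + δ = 0.008 + 0.114 = 0.122.
Steady-state k*: s·A·k^0.33 = 0.122·k gives k* = (0.2·3.0/0.122)^(1/0.67) ≈ 10.7777.
MPK = 0.33·3.0·10.7777^(-0.67) ≈ 0.2013.
MPK > n+δ = 0.122, so the economy is dynamically efficient (under-saving).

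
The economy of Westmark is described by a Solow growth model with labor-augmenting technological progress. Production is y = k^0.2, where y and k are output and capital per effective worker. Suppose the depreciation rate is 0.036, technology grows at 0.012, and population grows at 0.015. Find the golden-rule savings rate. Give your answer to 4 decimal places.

n + g + δ = 0.015 + 0.012 + 0.036 = 0.063.
At the golden rule MPK = n+g+δ, and in any Cobb-Douglas steady state s = (n+g+δ)·k/y = MPK·k/y = capital's share 0.2.

s_gold = 0.2000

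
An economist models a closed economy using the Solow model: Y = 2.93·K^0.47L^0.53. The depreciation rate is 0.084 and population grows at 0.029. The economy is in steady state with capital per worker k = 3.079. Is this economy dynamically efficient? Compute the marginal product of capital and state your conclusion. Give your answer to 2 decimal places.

dynamically efficient; MPK ≈ 0.76

Break-even investment rate: n + δ = 0.029 + 0.084 = 0.113.
MPK = 0.47·2.93·k^(0.47−1) = 0.47·2.93·3.079^(-0.53) ≈ 0.7588.
MPK > 0.113, so the economy is dynamically efficient (under-saving).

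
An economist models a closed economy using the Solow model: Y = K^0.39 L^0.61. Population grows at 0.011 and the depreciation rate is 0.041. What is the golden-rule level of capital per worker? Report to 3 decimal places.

k_gold ≈ 27.197

Capital per worker breaks even when investment replaces (n + δ)·k; here n + δ = 0.052.
Golden rule sets MPK = n+δ: 0.39·k^(0.39−1) = 0.052, so k_gold = (0.39/0.052)^(1/0.61) ≈ 27.1974.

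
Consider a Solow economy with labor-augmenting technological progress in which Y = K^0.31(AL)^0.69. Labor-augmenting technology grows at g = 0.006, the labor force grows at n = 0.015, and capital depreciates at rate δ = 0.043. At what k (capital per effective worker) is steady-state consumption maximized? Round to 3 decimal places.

k_gold ≈ 9.840

n + g + δ = 0.015 + 0.006 + 0.043 = 0.064.
Maximizing c = f(k) − (n+g+δ)·k gives f'(k) = n+g+δ, i.e. 0.31·k^(0.31−1) = 0.064, so k_gold = (0.31/0.064)^(1/0.69) ≈ 9.8405.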